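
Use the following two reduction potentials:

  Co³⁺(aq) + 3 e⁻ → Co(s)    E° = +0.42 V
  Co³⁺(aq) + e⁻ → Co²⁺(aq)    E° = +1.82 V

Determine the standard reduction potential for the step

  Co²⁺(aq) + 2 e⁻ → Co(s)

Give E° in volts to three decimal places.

-0.280 V

Sequential free energies add, so n₃E°₃ = n₁E°₁ + n₂E°₂.
With n₃ = 3, and the known step contributing 1×(+1.82) V, the unknown satisfies 2·E° = 3×(+0.42) − 1×(+1.82) = -0.560.
E° = -0.560 / 2 = -0.280 V.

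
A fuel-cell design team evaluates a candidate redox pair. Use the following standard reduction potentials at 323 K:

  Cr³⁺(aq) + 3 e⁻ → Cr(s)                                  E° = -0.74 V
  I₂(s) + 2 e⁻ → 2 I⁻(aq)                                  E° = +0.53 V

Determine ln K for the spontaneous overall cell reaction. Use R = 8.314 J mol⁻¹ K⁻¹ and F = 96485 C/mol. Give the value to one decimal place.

Cathode: I₂/I⁻; anode: Cr³⁺/Cr. E°cell = (+0.53) − (-0.74) = +1.27 V, with n = 6.
ΔG° = −nFE° = −RT ln K, so ln K = nFE°/(RT) = (6)(96485)(+1.27) / ((8.314)(323)) = 273.780.

273.8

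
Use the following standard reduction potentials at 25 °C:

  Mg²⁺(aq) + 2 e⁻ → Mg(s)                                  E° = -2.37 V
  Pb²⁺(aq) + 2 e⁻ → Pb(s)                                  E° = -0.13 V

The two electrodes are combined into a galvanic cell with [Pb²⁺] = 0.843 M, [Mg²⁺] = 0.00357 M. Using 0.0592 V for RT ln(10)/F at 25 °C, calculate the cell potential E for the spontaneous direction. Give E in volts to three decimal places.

+2.310 V

Pb²⁺/Pb is the cathode (higher E°), Mg²⁺/Mg the anode: E°cell = -0.13 − (-2.37) = +2.24 V, n = 2.
Overall: Pb²⁺(aq) + Mg(s) → Pb(s) + Mg²⁺(aq)
Q = [Mg²⁺] / ([Pb²⁺]); log Q = -2.373.
E = E° − (0.0592/n) log Q = +2.24 − (0.0592/2)(-2.373) = +2.310 V.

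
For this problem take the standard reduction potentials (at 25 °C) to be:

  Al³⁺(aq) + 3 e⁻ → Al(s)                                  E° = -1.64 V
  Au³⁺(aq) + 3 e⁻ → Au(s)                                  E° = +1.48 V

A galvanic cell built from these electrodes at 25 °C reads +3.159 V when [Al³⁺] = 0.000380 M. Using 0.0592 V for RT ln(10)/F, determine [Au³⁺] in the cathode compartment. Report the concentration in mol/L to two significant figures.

Au³⁺/Au is the cathode, Al³⁺/Al the anode: E°cell = +3.12 V, n = 3.
Overall reaction: Au³⁺(aq) + Al(s) → Au(s) + Al³⁺(aq); Q = [Al³⁺]^1/[Au³⁺]^1.
From E = E° − (0.0592/n) log Q: log Q = (E° − E)·n/0.0592 = (+3.12 − (+3.159))·3/0.0592 = -1.9764.
So 1·log[Au³⁺] = 1·log(0.00038) − log Q = -3.4202 − (-1.9764) = -1.4438; [Au³⁺] = 10^(-1.4438) ≈ 0.036 M.

0.036 M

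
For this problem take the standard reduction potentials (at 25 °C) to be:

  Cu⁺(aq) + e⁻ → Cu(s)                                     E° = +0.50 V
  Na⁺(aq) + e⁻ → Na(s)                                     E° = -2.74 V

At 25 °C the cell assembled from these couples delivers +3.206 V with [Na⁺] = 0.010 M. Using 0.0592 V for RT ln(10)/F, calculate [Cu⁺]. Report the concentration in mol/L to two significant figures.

0.0027 M

Cu⁺/Cu is the cathode, Na⁺/Na the anode: E°cell = +3.24 V, n = 1.
Overall reaction: Cu⁺(aq) + Na(s) → Cu(s) + Na⁺(aq); Q = [Na⁺]^1/[Cu⁺]^1.
From E = E° − (0.0592/n) log Q: log Q = (E° − E)·n/0.0592 = (+3.24 − (+3.206))·1/0.0592 = 0.5743.
So 1·log[Cu⁺] = 1·log(0.01) − log Q = -2.0000 − (0.5743) = -2.5743; [Cu⁺] = 10^(-2.5743) ≈ 0.0027 M.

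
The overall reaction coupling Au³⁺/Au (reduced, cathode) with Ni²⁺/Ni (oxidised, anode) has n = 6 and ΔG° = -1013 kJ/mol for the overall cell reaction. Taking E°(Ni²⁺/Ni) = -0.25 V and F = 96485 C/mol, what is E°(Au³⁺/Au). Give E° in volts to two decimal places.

E°cell = −ΔG°/(nF) = −(-1013×10³)/((6)(96485)) = +1.750 V.
Since Au³⁺/Au is the cathode and Ni²⁺/Ni the anode, E°cell = E°(Au³⁺/Au) − E°(Ni²⁺/Ni).
So E°(Au³⁺/Au) = E°cell + E°(Ni²⁺/Ni) = +1.750 + (-0.25) = +1.50 V.

+1.50 V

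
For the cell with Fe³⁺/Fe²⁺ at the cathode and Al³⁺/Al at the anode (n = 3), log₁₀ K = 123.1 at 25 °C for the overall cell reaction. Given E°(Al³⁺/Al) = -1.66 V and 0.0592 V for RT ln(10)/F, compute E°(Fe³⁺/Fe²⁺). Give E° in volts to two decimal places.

E°cell = (0.0592/n)·log K = (0.0592/3)(123.1) = +2.429 V.
Since Fe³⁺/Fe²⁺ is the cathode and Al³⁺/Al the anode, E°cell = E°(Fe³⁺/Fe²⁺) − E°(Al³⁺/Al).
So E°(Fe³⁺/Fe²⁺) = E°cell + E°(Al³⁺/Al) = +2.429 + (-1.66) = +0.77 V.

+0.77 V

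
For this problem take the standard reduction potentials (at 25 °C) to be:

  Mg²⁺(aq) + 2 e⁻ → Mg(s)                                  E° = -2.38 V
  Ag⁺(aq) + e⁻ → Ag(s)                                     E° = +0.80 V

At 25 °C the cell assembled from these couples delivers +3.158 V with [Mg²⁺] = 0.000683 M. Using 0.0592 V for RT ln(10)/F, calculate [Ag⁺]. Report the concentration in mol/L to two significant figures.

Ag⁺/Ag is the cathode, Mg²⁺/Mg the anode: E°cell = +3.18 V, n = 2.
Overall reaction: 2 Ag⁺(aq) + Mg(s) → 2 Ag(s) + Mg²⁺(aq); Q = [Mg²⁺]^1/[Ag⁺]^2.
From E = E° − (0.0592/n) log Q: log Q = (E° − E)·n/0.0592 = (+3.18 − (+3.158))·2/0.0592 = 0.7432.
So 2·log[Ag⁺] = 1·log(0.000683) − log Q = -3.1656 − (0.7432) = -3.9088; log[Ag⁺] = -3.9088 / 2 = -1.9544; [Ag⁺] = 10^(-1.9544) ≈ 0.011 M.

0.011 M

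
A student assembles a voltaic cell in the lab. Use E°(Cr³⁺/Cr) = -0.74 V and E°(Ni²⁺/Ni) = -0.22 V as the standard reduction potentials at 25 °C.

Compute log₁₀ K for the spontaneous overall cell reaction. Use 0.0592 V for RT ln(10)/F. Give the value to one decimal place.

Cathode: Ni²⁺/Ni; anode: Cr³⁺/Cr. E°cell = +0.52 V, n = 6.
log K = nE°cell / 0.0592 = (6)(+0.52) / 0.0592 = 52.7.

52.7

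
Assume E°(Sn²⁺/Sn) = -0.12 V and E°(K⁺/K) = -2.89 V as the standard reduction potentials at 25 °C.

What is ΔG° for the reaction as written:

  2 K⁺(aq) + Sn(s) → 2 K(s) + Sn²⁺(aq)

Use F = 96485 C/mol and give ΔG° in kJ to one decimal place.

+534.5 kJ

As written, K⁺/K is reduced (cathode) and Sn²⁺/Sn is oxidised (anode), so E°cell = (-2.89) − (-0.12) = -2.77 V.
Balancing electrons gives n = 2.
ΔG° = −nFE° = −(2)(96485)(-2.77) = 534,527 J = +534.5 kJ.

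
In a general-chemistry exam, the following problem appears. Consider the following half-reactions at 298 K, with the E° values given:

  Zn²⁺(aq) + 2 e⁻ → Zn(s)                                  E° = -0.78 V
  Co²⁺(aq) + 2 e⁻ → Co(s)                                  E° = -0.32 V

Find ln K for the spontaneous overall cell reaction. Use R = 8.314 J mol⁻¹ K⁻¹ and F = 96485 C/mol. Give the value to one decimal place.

35.8

Cathode: Co²⁺/Co; anode: Zn²⁺/Zn. E°cell = (-0.32) − (-0.78) = +0.46 V, with n = 2.
ΔG° = −nFE° = −RT ln K, so ln K = nFE°/(RT) = (2)(96485)(+0.46) / ((8.314)(298)) = 35.828.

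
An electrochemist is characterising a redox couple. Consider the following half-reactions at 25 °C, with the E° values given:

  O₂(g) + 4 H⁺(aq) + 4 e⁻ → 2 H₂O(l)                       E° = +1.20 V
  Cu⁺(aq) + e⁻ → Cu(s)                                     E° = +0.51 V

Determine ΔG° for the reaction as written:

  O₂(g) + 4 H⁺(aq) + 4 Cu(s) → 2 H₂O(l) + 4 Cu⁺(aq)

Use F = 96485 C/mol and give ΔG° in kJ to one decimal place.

-266.3 kJ

As written, O₂/H₂O is reduced (cathode) and Cu⁺/Cu is oxidised (anode), so E°cell = (+1.20) − (+0.51) = +0.69 V.
Balancing electrons gives n = 4.
ΔG° = −nFE° = −(4)(96485)(+0.69) = -266,299 J = -266.3 kJ.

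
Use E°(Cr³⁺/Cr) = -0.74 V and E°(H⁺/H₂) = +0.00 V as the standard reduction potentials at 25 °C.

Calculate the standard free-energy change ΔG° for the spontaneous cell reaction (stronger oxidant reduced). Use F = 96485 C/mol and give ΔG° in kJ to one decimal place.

H⁺/H₂ (E° = +0.00 V) is the cathode; Cr³⁺/Cr (E° = -0.74 V) is the anode, so E°cell = +0.74 V.
Balancing electrons gives n = 6 (lcm of 2 and 3).
ΔG° = −nFE° = −(6)(96485)(+0.74) = -428,393 J = -428.4 kJ.

-428.4 kJ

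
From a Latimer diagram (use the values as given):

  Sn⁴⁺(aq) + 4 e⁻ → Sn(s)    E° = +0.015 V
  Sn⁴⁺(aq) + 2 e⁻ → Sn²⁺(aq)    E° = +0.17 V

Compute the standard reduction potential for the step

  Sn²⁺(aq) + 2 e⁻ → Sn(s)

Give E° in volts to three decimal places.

Sequential free energies add, so n₃E°₃ = n₁E°₁ + n₂E°₂.
With n₃ = 4, and the known step contributing 2×(+0.17) V, the unknown satisfies 2·E° = 4×(+0.015) − 2×(+0.17) = -0.280.
E° = -0.280 / 2 = -0.140 V.

-0.140 V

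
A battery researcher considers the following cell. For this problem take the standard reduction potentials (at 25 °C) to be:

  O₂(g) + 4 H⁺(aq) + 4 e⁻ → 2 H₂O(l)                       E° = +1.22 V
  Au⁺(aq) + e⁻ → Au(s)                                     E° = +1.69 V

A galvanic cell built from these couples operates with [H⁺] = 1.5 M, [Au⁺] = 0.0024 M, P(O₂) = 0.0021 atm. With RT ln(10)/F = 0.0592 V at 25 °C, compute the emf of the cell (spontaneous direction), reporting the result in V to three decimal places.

+0.344 V

Au⁺/Au is the cathode (higher E°), O₂/H₂O the anode: E°cell = +1.69 − (+1.22) = +0.47 V, n = 4.
Overall: 4 Au⁺(aq) + 2 H₂O(l) → 4 Au(s) + O₂(g) + 4 H⁺(aq)
Q = P(O₂)·[H⁺]^4 / ([Au⁺]^4); log Q = 8.506.
E = E° − (0.0592/n) log Q = +0.47 − (0.0592/4)(8.506) = +0.344 V.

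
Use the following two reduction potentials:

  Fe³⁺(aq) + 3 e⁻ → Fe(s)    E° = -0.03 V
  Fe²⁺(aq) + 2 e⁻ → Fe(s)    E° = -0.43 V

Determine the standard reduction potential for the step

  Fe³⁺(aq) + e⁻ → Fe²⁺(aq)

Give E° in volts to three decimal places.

+0.770 V

Sequential free energies add, so n₃E°₃ = n₁E°₁ + n₂E°₂.
With n₃ = 3, and the known step contributing 2×(-0.43) V, the unknown satisfies 1·E° = 3×(-0.03) − 2×(-0.43) = +0.770.
E° = +0.770 / 1 = +0.770 V.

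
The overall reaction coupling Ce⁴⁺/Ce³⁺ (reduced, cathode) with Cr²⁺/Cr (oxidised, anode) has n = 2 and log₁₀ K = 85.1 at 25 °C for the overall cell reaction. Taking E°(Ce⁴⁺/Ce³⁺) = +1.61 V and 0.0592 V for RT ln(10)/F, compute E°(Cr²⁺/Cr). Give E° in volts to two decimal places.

E°cell = (0.0592/n)·log K = (0.0592/2)(85.1) = +2.519 V.
Since Ce⁴⁺/Ce³⁺ is the cathode and Cr²⁺/Cr the anode, E°cell = E°(Ce⁴⁺/Ce³⁺) − E°(Cr²⁺/Cr).
So E°(Cr²⁺/Cr) = E°(Ce⁴⁺/Ce³⁺) − E°cell = (+1.61) − (+2.519) = -0.91 V.

-0.91 V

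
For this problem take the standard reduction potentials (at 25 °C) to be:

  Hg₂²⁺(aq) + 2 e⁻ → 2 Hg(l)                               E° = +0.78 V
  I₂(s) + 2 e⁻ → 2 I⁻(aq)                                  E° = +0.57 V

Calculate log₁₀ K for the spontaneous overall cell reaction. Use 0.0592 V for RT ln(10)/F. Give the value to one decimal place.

Cathode: Hg₂²⁺/Hg; anode: I₂/I⁻. E°cell = +0.21 V, n = 2.
log K = nE°cell / 0.0592 = (2)(+0.21) / 0.0592 = 7.1.

7.1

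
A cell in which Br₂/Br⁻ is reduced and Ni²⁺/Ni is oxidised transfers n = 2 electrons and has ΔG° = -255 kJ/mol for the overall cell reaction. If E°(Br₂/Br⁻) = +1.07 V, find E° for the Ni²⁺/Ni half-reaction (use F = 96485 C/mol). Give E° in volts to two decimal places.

-0.25 V

E°cell = −ΔG°/(nF) = −(-255×10³)/((2)(96485)) = +1.321 V.
Since Br₂/Br⁻ is the cathode and Ni²⁺/Ni the anode, E°cell = E°(Br₂/Br⁻) − E°(Ni²⁺/Ni).
So E°(Ni²⁺/Ni) = E°(Br₂/Br⁻) − E°cell = (+1.07) − (+1.321) = -0.25 V.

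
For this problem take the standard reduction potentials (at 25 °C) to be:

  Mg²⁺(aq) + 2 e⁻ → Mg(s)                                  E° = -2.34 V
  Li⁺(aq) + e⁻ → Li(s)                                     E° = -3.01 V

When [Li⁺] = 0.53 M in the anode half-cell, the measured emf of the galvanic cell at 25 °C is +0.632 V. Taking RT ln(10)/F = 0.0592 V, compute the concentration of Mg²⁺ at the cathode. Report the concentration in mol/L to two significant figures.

0.015 M

Mg²⁺/Mg is the cathode, Li⁺/Li the anode: E°cell = +0.67 V, n = 2.
Overall reaction: Mg²⁺(aq) + 2 Li(s) → Mg(s) + 2 Li⁺(aq); Q = [Li⁺]^2/[Mg²⁺]^1.
From E = E° − (0.0592/n) log Q: log Q = (E° − E)·n/0.0592 = (+0.67 − (+0.632))·2/0.0592 = 1.2838.
So 1·log[Mg²⁺] = 2·log(0.53) − log Q = -0.5514 − (1.2838) = -1.8352; [Mg²⁺] = 10^(-1.8352) ≈ 0.015 M.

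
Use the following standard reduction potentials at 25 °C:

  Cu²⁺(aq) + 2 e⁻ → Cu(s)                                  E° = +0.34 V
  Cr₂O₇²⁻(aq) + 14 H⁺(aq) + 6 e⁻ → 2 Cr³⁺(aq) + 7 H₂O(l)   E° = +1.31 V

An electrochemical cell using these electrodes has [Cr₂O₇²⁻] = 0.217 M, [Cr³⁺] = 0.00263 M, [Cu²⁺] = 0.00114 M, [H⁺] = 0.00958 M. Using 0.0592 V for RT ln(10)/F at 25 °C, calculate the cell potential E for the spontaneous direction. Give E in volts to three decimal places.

Cr₂O₇²⁻/Cr³⁺ is the cathode (higher E°), Cu²⁺/Cu the anode: E°cell = +1.31 − (+0.34) = +0.97 V, n = 6.
Overall: Cr₂O₇²⁻(aq) + 14 H⁺(aq) + 3 Cu(s) → 2 Cr³⁺(aq) + 7 H₂O(l) + 3 Cu²⁺(aq)
Q = [Cr³⁺]^2·[Cu²⁺]^3 / ([Cr₂O₇²⁻]·[H⁺]^14); log Q = 14.935.
E = E° − (0.0592/n) log Q = +0.97 − (0.0592/6)(14.935) = +0.823 V.

+0.823 V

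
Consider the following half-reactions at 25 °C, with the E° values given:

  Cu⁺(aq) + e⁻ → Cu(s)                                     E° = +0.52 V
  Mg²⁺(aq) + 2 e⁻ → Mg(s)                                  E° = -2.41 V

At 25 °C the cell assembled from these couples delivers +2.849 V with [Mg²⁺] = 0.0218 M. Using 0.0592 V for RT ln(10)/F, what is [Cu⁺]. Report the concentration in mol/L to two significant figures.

0.0063 M

Cu⁺/Cu is the cathode, Mg²⁺/Mg the anode: E°cell = +2.93 V, n = 2.
Overall reaction: 2 Cu⁺(aq) + Mg(s) → 2 Cu(s) + Mg²⁺(aq); Q = [Mg²⁺]^1/[Cu⁺]^2.
From E = E° − (0.0592/n) log Q: log Q = (E° − E)·n/0.0592 = (+2.93 − (+2.849))·2/0.0592 = 2.7365.
So 2·log[Cu⁺] = 1·log(0.0218) − log Q = -1.6615 − (2.7365) = -4.3980; log[Cu⁺] = -4.3980 / 2 = -2.1990; [Cu⁺] = 10^(-2.1990) ≈ 0.0063 M.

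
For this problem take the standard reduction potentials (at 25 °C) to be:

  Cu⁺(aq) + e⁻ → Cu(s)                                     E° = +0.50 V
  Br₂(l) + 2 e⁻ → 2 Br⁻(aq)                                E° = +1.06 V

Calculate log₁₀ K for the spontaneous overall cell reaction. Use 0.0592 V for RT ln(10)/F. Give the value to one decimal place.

18.9

Cathode: Br₂/Br⁻; anode: Cu⁺/Cu. E°cell = +0.56 V, n = 2.
log K = nE°cell / 0.0592 = (2)(+0.56) / 0.0592 = 18.9.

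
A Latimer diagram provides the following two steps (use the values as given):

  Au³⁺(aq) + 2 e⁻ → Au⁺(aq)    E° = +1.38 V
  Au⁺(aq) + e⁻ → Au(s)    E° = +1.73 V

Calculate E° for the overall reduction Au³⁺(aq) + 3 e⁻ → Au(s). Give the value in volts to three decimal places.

+1.497 V

Since ΔG° = −nFE° is additive over sequential reductions, n₃E°₃ = n₁E°₁ + n₂E°₂.
E°₃ = (2×+1.38 + 1×+1.73) / 3 = (+4.490) / 3 = +1.497 V.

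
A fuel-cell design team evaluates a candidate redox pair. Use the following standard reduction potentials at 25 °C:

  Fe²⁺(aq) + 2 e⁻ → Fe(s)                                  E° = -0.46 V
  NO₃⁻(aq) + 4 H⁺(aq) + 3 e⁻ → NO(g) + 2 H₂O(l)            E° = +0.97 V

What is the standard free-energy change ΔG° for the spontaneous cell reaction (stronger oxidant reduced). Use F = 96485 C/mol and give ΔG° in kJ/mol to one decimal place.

-827.8 kJ/mol

NO₃⁻/NO (E° = +0.97 V) is the cathode; Fe²⁺/Fe (E° = -0.46 V) is the anode, so E°cell = +1.43 V.
Balancing electrons gives n = 6 (lcm of 3 and 2).
ΔG° = −nFE° = −(6)(96485)(+1.43) = -827,841 J = -827.8 kJ/mol.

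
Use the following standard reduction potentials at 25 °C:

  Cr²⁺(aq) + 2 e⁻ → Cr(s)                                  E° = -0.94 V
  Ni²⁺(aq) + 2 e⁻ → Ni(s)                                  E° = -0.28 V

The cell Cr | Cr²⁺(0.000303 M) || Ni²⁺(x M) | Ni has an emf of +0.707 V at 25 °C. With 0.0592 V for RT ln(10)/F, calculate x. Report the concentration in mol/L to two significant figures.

0.012 M

Ni²⁺/Ni is the cathode, Cr²⁺/Cr the anode: E°cell = +0.66 V, n = 2.
Overall reaction: Ni²⁺(aq) + Cr(s) → Ni(s) + Cr²⁺(aq); Q = [Cr²⁺]^1/[Ni²⁺]^1.
From E = E° − (0.0592/n) log Q: log Q = (E° − E)·n/0.0592 = (+0.66 − (+0.707))·2/0.0592 = -1.5878.
So 1·log[Ni²⁺] = 1·log(0.000303) − log Q = -3.5186 − (-1.5878) = -1.9308; [Ni²⁺] = 10^(-1.9308) ≈ 0.012 M.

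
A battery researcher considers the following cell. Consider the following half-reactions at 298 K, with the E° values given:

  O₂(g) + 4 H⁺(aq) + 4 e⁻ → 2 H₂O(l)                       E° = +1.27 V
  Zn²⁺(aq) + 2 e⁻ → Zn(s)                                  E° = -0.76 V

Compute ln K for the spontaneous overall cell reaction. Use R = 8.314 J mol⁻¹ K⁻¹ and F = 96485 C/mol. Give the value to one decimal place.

316.2

Cathode: O₂/H₂O; anode: Zn²⁺/Zn. E°cell = (+1.27) − (-0.76) = +2.03 V, with n = 4.
ΔG° = −nFE° = −RT ln K, so ln K = nFE°/(RT) = (4)(96485)(+2.03) / ((8.314)(298)) = 316.220.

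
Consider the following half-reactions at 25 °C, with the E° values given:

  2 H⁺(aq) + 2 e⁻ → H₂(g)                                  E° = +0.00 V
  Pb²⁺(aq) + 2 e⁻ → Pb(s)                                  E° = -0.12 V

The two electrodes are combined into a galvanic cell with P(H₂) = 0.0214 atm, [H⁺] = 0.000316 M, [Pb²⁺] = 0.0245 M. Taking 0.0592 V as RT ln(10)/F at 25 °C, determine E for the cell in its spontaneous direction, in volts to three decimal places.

H⁺/H₂ is the cathode (higher E°), Pb²⁺/Pb the anode: E°cell = +0.00 − (-0.12) = +0.12 V, n = 2.
Overall: 2 H⁺(aq) + Pb(s) → H₂(g) + Pb²⁺(aq)
Q = P(H₂)·[Pb²⁺] / ([H⁺]^2); log Q = 3.720.
E = E° − (0.0592/n) log Q = +0.12 − (0.0592/2)(3.720) = +0.010 V.

+0.010 V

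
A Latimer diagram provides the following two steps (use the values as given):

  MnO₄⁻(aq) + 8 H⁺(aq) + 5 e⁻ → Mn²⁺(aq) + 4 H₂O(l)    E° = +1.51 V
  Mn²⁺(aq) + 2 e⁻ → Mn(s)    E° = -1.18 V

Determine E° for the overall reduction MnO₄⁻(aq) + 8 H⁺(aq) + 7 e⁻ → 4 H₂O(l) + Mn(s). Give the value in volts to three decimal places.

Adding the free-energy changes (−nFE°) of the two steps gives −n₃FE°₃ = −n₁FE°₁ − n₂FE°₂.
E°₃ = (5×+1.51 + 2×-1.18) / 7 = (+5.190) / 7 = +0.741 V.

+0.741 V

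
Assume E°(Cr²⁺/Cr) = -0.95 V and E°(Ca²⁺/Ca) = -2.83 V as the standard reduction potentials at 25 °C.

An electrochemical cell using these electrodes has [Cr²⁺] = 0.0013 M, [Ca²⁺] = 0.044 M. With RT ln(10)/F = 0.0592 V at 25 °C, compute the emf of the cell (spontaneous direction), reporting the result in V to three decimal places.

+1.835 V

Cr²⁺/Cr is the cathode (higher E°), Ca²⁺/Ca the anode: E°cell = -0.95 − (-2.83) = +1.88 V, n = 2.
Overall: Cr²⁺(aq) + Ca(s) → Cr(s) + Ca²⁺(aq)
Q = [Ca²⁺] / ([Cr²⁺]); log Q = 1.530.
E = E° − (0.0592/n) log Q = +1.88 − (0.0592/2)(1.530) = +1.835 V.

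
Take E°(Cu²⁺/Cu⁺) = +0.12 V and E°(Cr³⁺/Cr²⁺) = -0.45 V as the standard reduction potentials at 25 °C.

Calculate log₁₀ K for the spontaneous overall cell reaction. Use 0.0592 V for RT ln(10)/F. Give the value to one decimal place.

9.6

Cathode: Cu²⁺/Cu⁺; anode: Cr³⁺/Cr²⁺. E°cell = +0.57 V, n = 1.
log K = nE°cell / 0.0592 = (1)(+0.57) / 0.0592 = 9.6.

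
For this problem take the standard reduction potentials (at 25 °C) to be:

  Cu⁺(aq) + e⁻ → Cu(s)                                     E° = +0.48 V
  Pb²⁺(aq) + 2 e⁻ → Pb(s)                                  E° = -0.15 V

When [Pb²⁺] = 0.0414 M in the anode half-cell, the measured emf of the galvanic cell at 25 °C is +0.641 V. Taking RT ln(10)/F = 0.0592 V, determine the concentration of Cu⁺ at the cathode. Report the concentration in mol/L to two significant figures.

Cu⁺/Cu is the cathode, Pb²⁺/Pb the anode: E°cell = +0.63 V, n = 2.
Overall reaction: 2 Cu⁺(aq) + Pb(s) → 2 Cu(s) + Pb²⁺(aq); Q = [Pb²⁺]^1/[Cu⁺]^2.
From E = E° − (0.0592/n) log Q: log Q = (E° − E)·n/0.0592 = (+0.63 − (+0.641))·2/0.0592 = -0.3716.
So 2·log[Cu⁺] = 1·log(0.0414) − log Q = -1.3830 − (-0.3716) = -1.0114; log[Cu⁺] = -1.0114 / 2 = -0.5057; [Cu⁺] = 10^(-0.5057) ≈ 0.31 M.

0.31 M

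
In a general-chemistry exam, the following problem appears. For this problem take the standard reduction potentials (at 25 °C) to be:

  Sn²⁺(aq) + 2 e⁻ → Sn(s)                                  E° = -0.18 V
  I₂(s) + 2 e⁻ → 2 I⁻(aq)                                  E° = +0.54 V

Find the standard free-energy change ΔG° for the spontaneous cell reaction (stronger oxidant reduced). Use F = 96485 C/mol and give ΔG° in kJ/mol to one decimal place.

-138.9 kJ/mol

I₂/I⁻ (E° = +0.54 V) is the cathode; Sn²⁺/Sn (E° = -0.18 V) is the anode, so E°cell = +0.72 V.
Balancing electrons gives n = 2 (lcm of 2 and 2).
ΔG° = −nFE° = −(2)(96485)(+0.72) = -138,938 J = -138.9 kJ/mol.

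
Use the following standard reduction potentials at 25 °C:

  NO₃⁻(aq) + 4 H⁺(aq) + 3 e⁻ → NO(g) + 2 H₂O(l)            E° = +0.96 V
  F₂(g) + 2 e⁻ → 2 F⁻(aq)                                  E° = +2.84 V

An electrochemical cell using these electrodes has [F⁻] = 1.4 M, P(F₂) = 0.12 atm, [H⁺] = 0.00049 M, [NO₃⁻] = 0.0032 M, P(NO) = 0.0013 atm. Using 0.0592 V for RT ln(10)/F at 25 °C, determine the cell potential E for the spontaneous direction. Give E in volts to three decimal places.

+2.098 V

F₂/F⁻ is the cathode (higher E°), NO₃⁻/NO the anode: E°cell = +2.84 − (+0.96) = +1.88 V, n = 6.
Overall: 3 F₂(g) + 2 NO(g) + 4 H₂O(l) → 6 F⁻(aq) + 2 NO₃⁻(aq) + 8 H⁺(aq)
Q = [F⁻]^6·[NO₃⁻]^2·[H⁺]^8 / (P(F₂)^3·P(NO)^2); log Q = -22.057.
E = E° − (0.0592/n) log Q = +1.88 − (0.0592/6)(-22.057) = +2.098 V.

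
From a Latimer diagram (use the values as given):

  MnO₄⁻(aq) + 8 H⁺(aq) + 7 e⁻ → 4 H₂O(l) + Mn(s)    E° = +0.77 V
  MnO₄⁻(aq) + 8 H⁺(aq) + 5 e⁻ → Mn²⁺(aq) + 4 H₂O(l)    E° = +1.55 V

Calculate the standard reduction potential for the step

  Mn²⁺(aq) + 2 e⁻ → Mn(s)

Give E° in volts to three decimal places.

Sequential free energies add, so n₃E°₃ = n₁E°₁ + n₂E°₂.
With n₃ = 7, and the known step contributing 5×(+1.55) V, the unknown satisfies 2·E° = 7×(+0.77) − 5×(+1.55) = -2.360.
E° = -2.360 / 2 = -1.180 V.

-1.180 V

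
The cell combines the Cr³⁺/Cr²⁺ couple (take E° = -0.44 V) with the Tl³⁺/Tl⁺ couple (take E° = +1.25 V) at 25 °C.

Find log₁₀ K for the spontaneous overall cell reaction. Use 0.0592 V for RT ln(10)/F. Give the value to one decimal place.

Cathode: Tl³⁺/Tl⁺; anode: Cr³⁺/Cr²⁺. E°cell = +1.69 V, n = 2.
log K = nE°cell / 0.0592 = (2)(+1.69) / 0.0592 = 57.1.

57.1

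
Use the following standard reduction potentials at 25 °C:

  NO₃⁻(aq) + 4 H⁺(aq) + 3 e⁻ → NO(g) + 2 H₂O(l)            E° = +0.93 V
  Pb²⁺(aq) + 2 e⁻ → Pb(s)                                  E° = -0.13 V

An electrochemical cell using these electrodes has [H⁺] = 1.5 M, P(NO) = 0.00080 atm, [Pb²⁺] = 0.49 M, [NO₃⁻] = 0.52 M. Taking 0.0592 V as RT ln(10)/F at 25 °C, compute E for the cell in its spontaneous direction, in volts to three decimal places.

NO₃⁻/NO is the cathode (higher E°), Pb²⁺/Pb the anode: E°cell = +0.93 − (-0.13) = +1.06 V, n = 6.
Overall: 2 NO₃⁻(aq) + 8 H⁺(aq) + 3 Pb(s) → 2 NO(g) + 4 H₂O(l) + 3 Pb²⁺(aq)
Q = P(NO)^2·[Pb²⁺]^3 / ([NO₃⁻]^2·[H⁺]^8); log Q = -7.964.
E = E° − (0.0592/n) log Q = +1.06 − (0.0592/6)(-7.964) = +1.139 V.

+1.139 V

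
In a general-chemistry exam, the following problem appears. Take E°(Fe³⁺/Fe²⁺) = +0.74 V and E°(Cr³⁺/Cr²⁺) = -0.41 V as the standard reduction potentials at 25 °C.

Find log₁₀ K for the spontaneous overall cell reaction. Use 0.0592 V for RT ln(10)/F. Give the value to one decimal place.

19.4

Cathode: Fe³⁺/Fe²⁺; anode: Cr³⁺/Cr²⁺. E°cell = +1.15 V, n = 1.
log K = nE°cell / 0.0592 = (1)(+1.15) / 0.0592 = 19.4.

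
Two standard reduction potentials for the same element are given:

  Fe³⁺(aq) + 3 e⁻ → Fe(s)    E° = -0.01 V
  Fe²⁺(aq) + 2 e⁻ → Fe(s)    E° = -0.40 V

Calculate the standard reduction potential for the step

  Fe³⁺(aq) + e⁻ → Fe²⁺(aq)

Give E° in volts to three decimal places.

+0.770 V

Sequential free energies add, so n₃E°₃ = n₁E°₁ + n₂E°₂.
With n₃ = 3, and the known step contributing 2×(-0.40) V, the unknown satisfies 1·E° = 3×(-0.01) − 2×(-0.40) = +0.770.
E° = +0.770 / 1 = +0.770 V.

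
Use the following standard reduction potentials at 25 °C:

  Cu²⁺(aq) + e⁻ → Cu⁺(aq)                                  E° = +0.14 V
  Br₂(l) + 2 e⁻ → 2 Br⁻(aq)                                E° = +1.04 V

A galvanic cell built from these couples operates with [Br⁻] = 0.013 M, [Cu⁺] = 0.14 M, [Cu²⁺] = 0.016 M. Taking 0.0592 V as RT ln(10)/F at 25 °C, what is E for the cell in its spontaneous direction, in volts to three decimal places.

Br₂/Br⁻ is the cathode (higher E°), Cu²⁺/Cu⁺ the anode: E°cell = +1.04 − (+0.14) = +0.90 V, n = 2.
Overall: Br₂(l) + 2 Cu⁺(aq) → 2 Br⁻(aq) + 2 Cu²⁺(aq)
Q = [Br⁻]^2·[Cu²⁺]^2 / ([Cu⁺]^2); log Q = -5.656.
E = E° − (0.0592/n) log Q = +0.90 − (0.0592/2)(-5.656) = +1.067 V.

+1.067 V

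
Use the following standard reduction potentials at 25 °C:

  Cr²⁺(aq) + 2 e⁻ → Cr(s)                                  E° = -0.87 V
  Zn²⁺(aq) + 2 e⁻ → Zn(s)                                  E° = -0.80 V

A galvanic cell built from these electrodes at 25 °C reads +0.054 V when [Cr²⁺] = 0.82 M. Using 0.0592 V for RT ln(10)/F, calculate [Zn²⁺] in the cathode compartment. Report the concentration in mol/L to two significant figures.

Zn²⁺/Zn is the cathode, Cr²⁺/Cr the anode: E°cell = +0.07 V, n = 2.
Overall reaction: Zn²⁺(aq) + Cr(s) → Zn(s) + Cr²⁺(aq); Q = [Cr²⁺]^1/[Zn²⁺]^1.
From E = E° − (0.0592/n) log Q: log Q = (E° − E)·n/0.0592 = (+0.07 − (+0.054))·2/0.0592 = 0.5405.
So 1·log[Zn²⁺] = 1·log(0.82) − log Q = -0.0862 − (0.5405) = -0.6267; [Zn²⁺] = 10^(-0.6267) ≈ 0.24 M.

0.24 M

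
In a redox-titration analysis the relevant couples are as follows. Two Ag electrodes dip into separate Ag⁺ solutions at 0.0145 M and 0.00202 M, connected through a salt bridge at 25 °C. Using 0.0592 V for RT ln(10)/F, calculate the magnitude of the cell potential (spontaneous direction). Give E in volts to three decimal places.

+0.051 V

For a concentration cell E°cell = 0. The 0.0145 M side is the cathode (reduction is favoured where [Ag⁺] is higher).
With n = 1, E = −(0.0592/1) log([Ag⁺]ₐₙ/[Ag⁺]꜀ₐₜ) = −(0.0592/1) log(0.00202/0.0145) = −(0.0592/1)(-0.856) = +0.051 V.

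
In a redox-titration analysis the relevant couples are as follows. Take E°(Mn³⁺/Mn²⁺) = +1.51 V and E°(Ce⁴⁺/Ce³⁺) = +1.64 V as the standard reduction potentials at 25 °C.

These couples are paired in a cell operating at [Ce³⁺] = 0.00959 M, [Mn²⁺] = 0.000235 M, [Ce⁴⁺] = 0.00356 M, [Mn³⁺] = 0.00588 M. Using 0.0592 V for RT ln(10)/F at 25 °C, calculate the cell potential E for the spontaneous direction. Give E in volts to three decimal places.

Ce⁴⁺/Ce³⁺ is the cathode (higher E°), Mn³⁺/Mn²⁺ the anode: E°cell = +1.64 − (+1.51) = +0.13 V, n = 1.
Overall: Ce⁴⁺(aq) + Mn²⁺(aq) → Ce³⁺(aq) + Mn³⁺(aq)
Q = [Ce³⁺]·[Mn³⁺] / ([Ce⁴⁺]·[Mn²⁺]); log Q = 1.829.
E = E° − (0.0592/n) log Q = +0.13 − (0.0592/1)(1.829) = +0.022 V.

+0.022 V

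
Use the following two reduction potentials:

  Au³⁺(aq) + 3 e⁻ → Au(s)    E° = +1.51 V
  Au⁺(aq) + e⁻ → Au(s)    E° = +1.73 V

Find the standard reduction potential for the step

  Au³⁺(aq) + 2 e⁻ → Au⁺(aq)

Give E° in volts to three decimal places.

Sequential free energies add, so n₃E°₃ = n₁E°₁ + n₂E°₂.
With n₃ = 3, and the known step contributing 1×(+1.73) V, the unknown satisfies 2·E° = 3×(+1.51) − 1×(+1.73) = +2.800.
E° = +2.800 / 2 = +1.400 V.

+1.400 V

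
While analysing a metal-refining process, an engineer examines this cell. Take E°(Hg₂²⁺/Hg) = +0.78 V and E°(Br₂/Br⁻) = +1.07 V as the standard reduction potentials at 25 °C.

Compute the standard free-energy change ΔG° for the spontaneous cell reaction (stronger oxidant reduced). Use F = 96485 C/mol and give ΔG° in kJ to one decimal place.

Br₂/Br⁻ (E° = +1.07 V) is the cathode; Hg₂²⁺/Hg (E° = +0.78 V) is the anode, so E°cell = +0.29 V.
Balancing electrons gives n = 2 (lcm of 2 and 2).
ΔG° = −nFE° = −(2)(96485)(+0.29) = -55,961 J = -56.0 kJ.

-56.0 kJ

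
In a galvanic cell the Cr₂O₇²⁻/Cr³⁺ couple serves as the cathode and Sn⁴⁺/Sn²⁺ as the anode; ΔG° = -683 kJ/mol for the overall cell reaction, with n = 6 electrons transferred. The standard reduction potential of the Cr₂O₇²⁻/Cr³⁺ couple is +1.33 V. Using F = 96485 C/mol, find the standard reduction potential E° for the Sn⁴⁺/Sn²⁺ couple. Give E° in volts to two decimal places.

E°cell = −ΔG°/(nF) = −(-683×10³)/((6)(96485)) = +1.180 V.
Since Cr₂O₇²⁻/Cr³⁺ is the cathode and Sn⁴⁺/Sn²⁺ the anode, E°cell = E°(Cr₂O₇²⁻/Cr³⁺) − E°(Sn⁴⁺/Sn²⁺).
So E°(Sn⁴⁺/Sn²⁺) = E°(Cr₂O₇²⁻/Cr³⁺) − E°cell = (+1.33) − (+1.180) = +0.15 V.

+0.15 V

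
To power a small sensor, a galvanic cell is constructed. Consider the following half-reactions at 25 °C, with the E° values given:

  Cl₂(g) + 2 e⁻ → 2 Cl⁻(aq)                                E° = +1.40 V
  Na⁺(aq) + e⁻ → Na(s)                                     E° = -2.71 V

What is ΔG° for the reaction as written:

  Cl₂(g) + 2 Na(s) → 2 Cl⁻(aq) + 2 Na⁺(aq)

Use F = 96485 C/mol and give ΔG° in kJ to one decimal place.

As written, Cl₂/Cl⁻ is reduced (cathode) and Na⁺/Na is oxidised (anode), so E°cell = (+1.40) − (-2.71) = +4.11 V.
Balancing electrons gives n = 2.
ΔG° = −nFE° = −(2)(96485)(+4.11) = -793,107 J = -793.1 kJ.

-793.1 kJ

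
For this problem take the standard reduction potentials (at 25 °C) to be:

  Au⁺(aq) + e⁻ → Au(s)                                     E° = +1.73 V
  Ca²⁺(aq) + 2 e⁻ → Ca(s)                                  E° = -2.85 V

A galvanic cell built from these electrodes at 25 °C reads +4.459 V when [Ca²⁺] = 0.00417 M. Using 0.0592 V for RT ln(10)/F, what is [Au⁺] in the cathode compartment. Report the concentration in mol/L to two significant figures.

Au⁺/Au is the cathode, Ca²⁺/Ca the anode: E°cell = +4.58 V, n = 2.
Overall reaction: 2 Au⁺(aq) + Ca(s) → 2 Au(s) + Ca²⁺(aq); Q = [Ca²⁺]^1/[Au⁺]^2.
From E = E° − (0.0592/n) log Q: log Q = (E° − E)·n/0.0592 = (+4.58 − (+4.459))·2/0.0592 = 4.0878.
So 2·log[Au⁺] = 1·log(0.00417) − log Q = -2.3799 − (4.0878) = -6.4677; log[Au⁺] = -6.4677 / 2 = -3.2338; [Au⁺] = 10^(-3.2338) ≈ 0.00058 M.

0.00058 M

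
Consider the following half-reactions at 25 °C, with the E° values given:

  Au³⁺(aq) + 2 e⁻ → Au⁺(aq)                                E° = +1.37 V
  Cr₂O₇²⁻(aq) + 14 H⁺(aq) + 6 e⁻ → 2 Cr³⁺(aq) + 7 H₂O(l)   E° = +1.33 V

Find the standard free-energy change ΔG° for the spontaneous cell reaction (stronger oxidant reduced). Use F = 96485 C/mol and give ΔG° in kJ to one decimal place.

Au³⁺/Au⁺ (E° = +1.37 V) is the cathode; Cr₂O₇²⁻/Cr³⁺ (E° = +1.33 V) is the anode, so E°cell = +0.04 V.
Balancing electrons gives n = 6 (lcm of 2 and 6).
ΔG° = −nFE° = −(6)(96485)(+0.04) = -23,156 J = -23.2 kJ.

-23.2 kJ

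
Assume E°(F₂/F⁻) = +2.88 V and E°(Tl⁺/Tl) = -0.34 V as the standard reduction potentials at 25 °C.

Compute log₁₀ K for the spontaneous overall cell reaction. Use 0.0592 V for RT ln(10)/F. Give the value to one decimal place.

Cathode: F₂/F⁻; anode: Tl⁺/Tl. E°cell = +3.22 V, n = 2.
log K = nE°cell / 0.0592 = (2)(+3.22) / 0.0592 = 108.8.

108.8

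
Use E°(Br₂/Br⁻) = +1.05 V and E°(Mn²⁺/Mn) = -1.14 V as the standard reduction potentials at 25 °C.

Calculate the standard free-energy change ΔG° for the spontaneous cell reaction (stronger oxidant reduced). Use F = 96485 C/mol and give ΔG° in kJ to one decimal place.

Br₂/Br⁻ (E° = +1.05 V) is the cathode; Mn²⁺/Mn (E° = -1.14 V) is the anode, so E°cell = +2.19 V.
Balancing electrons gives n = 2 (lcm of 2 and 2).
ΔG° = −nFE° = −(2)(96485)(+2.19) = -422,604 J = -422.6 kJ.

-422.6 kJ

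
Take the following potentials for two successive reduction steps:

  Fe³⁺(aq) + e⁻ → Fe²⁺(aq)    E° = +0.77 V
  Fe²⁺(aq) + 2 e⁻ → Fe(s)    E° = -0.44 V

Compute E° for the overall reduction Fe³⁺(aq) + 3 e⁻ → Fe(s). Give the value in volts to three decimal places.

Since ΔG° = −nFE° is additive over sequential reductions, n₃E°₃ = n₁E°₁ + n₂E°₂.
E°₃ = (1×+0.77 + 2×-0.44) / 3 = (-0.110) / 3 = -0.037 V.
Simply averaging or adding the two E° values would be wrong; the electron-weighted sum is required.

-0.037 V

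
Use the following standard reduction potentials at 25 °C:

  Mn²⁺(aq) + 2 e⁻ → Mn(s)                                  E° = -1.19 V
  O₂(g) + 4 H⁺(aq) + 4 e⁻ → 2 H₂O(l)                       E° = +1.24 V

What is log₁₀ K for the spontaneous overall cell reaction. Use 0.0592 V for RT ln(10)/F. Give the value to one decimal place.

Cathode: O₂/H₂O; anode: Mn²⁺/Mn. E°cell = +2.43 V, n = 4.
log K = nE°cell / 0.0592 = (4)(+2.43) / 0.0592 = 164.2.

164.2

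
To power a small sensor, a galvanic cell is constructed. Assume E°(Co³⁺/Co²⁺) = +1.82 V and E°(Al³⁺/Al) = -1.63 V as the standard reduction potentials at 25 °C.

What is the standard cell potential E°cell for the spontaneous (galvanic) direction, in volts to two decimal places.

+3.45 V

The Co³⁺/Co²⁺ couple has the higher reduction potential, so it is the cathode; Al³⁺/Al is oxidised at the anode.
E°cell = E°(cathode) − E°(anode) = (+1.82) − (-1.63) = +3.45 V.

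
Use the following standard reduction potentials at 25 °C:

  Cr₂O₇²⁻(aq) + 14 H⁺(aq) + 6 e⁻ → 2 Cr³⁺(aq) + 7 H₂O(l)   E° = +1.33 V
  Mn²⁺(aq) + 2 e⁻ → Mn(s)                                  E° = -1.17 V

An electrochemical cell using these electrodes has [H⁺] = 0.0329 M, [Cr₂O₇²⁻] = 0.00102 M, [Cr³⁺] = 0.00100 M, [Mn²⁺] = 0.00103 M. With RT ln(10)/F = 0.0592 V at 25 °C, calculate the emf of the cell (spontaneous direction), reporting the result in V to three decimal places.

+2.413 V

Cr₂O₇²⁻/Cr³⁺ is the cathode (higher E°), Mn²⁺/Mn the anode: E°cell = +1.33 − (-1.17) = +2.50 V, n = 6.
Overall: Cr₂O₇²⁻(aq) + 14 H⁺(aq) + 3 Mn(s) → 2 Cr³⁺(aq) + 7 H₂O(l) + 3 Mn²⁺(aq)
Q = [Cr³⁺]^2·[Mn²⁺]^3 / ([Cr₂O₇²⁻]·[H⁺]^14); log Q = 8.789.
E = E° − (0.0592/n) log Q = +2.50 − (0.0592/6)(8.789) = +2.413 V.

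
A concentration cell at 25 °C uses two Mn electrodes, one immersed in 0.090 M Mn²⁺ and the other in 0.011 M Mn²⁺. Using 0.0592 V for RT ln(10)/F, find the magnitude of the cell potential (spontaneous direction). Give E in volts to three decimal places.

+0.027 V

For a concentration cell E°cell = 0. The 0.090 M side is the cathode (reduction is favoured where [Mn²⁺] is higher).
With n = 2, E = −(0.0592/2) log([Mn²⁺]ₐₙ/[Mn²⁺]꜀ₐₜ) = −(0.0592/2) log(0.011/0.09) = −(0.0592/2)(-0.913) = +0.027 V.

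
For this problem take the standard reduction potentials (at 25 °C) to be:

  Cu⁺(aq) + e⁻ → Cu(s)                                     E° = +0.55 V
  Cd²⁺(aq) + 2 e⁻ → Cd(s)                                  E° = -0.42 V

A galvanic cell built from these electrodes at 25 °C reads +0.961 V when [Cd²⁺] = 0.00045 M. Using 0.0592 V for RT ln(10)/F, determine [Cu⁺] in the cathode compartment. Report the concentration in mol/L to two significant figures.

Cu⁺/Cu is the cathode, Cd²⁺/Cd the anode: E°cell = +0.97 V, n = 2.
Overall reaction: 2 Cu⁺(aq) + Cd(s) → 2 Cu(s) + Cd²⁺(aq); Q = [Cd²⁺]^1/[Cu⁺]^2.
From E = E° − (0.0592/n) log Q: log Q = (E° − E)·n/0.0592 = (+0.97 − (+0.961))·2/0.0592 = 0.3041.
So 2·log[Cu⁺] = 1·log(0.00045) − log Q = -3.3468 − (0.3041) = -3.6509; log[Cu⁺] = -3.6509 / 2 = -1.8255; [Cu⁺] = 10^(-1.8255) ≈ 0.015 M.

0.015 M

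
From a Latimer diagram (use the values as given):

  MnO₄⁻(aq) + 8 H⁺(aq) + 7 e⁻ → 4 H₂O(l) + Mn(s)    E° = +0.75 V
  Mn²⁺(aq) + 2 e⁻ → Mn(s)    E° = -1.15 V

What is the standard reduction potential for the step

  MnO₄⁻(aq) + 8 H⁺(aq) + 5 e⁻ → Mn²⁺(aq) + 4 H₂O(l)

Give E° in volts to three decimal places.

+1.510 V

Sequential free energies add, so n₃E°₃ = n₁E°₁ + n₂E°₂.
With n₃ = 7, and the known step contributing 2×(-1.15) V, the unknown satisfies 5·E° = 7×(+0.75) − 2×(-1.15) = +7.550.
E° = +7.550 / 5 = +1.510 V.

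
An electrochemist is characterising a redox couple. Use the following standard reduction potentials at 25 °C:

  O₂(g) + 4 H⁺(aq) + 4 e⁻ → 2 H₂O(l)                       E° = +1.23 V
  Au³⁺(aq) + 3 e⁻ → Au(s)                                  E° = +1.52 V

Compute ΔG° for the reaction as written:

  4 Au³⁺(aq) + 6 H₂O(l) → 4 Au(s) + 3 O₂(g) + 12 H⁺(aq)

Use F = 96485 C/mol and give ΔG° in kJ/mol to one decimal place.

As written, Au³⁺/Au is reduced (cathode) and O₂/H₂O is oxidised (anode), so E°cell = (+1.52) − (+1.23) = +0.29 V.
Balancing electrons gives n = 12.
ΔG° = −nFE° = −(12)(96485)(+0.29) = -335,768 J = -335.8 kJ/mol.

-335.8 kJ/mol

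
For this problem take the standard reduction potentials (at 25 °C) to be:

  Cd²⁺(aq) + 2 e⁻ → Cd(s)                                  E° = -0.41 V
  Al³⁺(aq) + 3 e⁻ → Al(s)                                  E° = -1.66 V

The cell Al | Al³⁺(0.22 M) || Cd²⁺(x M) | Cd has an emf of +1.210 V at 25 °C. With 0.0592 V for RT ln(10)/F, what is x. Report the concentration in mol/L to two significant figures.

0.016 M

Cd²⁺/Cd is the cathode, Al³⁺/Al the anode: E°cell = +1.25 V, n = 6.
Overall reaction: 3 Cd²⁺(aq) + 2 Al(s) → 3 Cd(s) + 2 Al³⁺(aq); Q = [Al³⁺]^2/[Cd²⁺]^3.
From E = E° − (0.0592/n) log Q: log Q = (E° − E)·n/0.0592 = (+1.25 − (+1.210))·6/0.0592 = 4.0541.
So 3·log[Cd²⁺] = 2·log(0.22) − log Q = -1.3152 − (4.0541) = -5.3693; log[Cd²⁺] = -5.3693 / 3 = -1.7898; [Cd²⁺] = 10^(-1.7898) ≈ 0.016 M.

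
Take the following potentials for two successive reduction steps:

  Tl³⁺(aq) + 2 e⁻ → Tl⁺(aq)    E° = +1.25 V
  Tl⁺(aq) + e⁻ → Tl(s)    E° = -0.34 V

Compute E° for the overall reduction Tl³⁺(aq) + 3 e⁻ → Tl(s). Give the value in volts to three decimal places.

Standard free energies of sequential steps add: ΔG°₃ = ΔG°₁ + ΔG°₂, so n₃E°₃ = n₁E°₁ + n₂E°₂.
E°₃ = (2×+1.25 + 1×-0.34) / 3 = (+2.160) / 3 = +0.720 V.
Simply averaging or adding the two E° values would be wrong; the electron-weighted sum is required.

+0.720 V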